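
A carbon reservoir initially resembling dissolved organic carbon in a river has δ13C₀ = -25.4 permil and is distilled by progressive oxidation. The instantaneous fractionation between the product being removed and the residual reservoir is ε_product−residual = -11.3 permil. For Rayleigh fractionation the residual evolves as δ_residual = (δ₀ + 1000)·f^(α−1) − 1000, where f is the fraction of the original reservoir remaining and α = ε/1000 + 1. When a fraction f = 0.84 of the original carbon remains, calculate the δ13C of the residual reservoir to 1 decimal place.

-23.5 permil

Rayleigh residual: δ_res = (δ₀ + 1000)·f^(α−1) − 1000
α = ε/1000 + 1 = 0.98870, so α − 1 = -0.01130
f^(α−1) = 0.84^(-0.01130) = 1.001972
δ_res = (-25.4 + 1000) × 1.001972 − 1000 = 976.522 − 1000 = -23.48 permil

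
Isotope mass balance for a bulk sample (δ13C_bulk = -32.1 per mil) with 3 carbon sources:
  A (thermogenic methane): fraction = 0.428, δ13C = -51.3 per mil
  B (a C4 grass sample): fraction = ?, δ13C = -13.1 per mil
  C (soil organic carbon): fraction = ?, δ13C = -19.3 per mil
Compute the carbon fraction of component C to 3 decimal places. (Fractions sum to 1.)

Let f_C and f_B be the unknown fractions; fractions sum to 1 so f_C + f_B = 0.572.
Mass balance: Σ fᵢ·δᵢ = δ_bulk ⇒ f_C·(-19.3) + f_B·(-13.1) = -32.1 − (-21.956) = -10.144
Substitute f_B = 0.572 − f_C:
f_C·(-19.3 − -13.1) = -10.144 − 0.572×(-13.1) = -2.650
f_C = -2.650 / -6.2 = 0.4275

0.427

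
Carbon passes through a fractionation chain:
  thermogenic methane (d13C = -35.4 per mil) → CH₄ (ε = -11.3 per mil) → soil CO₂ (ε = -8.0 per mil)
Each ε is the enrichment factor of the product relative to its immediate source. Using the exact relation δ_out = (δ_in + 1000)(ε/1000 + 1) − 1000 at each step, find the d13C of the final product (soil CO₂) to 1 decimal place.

-53.9 per mil

step 1: δ = (-35.40 + 1000)·(-11.3/1000 + 1) − 1000 = -46.30 per mil
step 2: δ = (-46.30 + 1000)·(-8.0/1000 + 1) − 1000 = -53.93 per mil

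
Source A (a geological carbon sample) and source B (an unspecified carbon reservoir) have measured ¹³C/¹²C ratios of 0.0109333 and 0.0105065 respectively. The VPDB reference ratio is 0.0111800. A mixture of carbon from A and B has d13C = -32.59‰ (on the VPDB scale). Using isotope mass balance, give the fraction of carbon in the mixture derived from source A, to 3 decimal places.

0.724

δ_A = (0.0109333/0.0111800 − 1)×1000 = (0.977934 − 1)×1000 = -22.066‰
δ_B = (0.0105065/0.0111800 − 1)×1000 = (0.939758 − 1)×1000 = -60.242‰
f_A = (δ_mix − δ_B)/(δ_A − δ_B) = (-32.59 − (-60.242))/(-22.066 − (-60.242))
f_A = 27.652 / 38.175 = 0.7243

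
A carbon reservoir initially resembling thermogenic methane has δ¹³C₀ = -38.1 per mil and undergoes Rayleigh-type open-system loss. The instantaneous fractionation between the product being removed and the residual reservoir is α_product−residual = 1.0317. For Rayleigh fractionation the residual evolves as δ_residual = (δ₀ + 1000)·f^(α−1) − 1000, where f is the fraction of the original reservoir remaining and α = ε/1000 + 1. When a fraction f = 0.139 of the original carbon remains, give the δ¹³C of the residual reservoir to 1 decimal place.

-96.4 per mil

Rayleigh residual: δ_res = (δ₀ + 1000)·f^(α−1) − 1000
α − 1 = 0.03170
f^(α−1) = 0.139^(0.03170) = 0.939363
δ_res = (-38.1 + 1000) × 0.939363 − 1000 = 903.574 − 1000 = -96.43 per mil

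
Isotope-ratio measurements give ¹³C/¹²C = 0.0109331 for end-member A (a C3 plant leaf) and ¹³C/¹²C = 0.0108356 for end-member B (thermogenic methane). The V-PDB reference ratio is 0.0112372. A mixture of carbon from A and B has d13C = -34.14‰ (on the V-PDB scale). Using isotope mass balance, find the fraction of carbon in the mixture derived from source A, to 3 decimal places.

δ_A = (0.0109331/0.0112372 − 1)×1000 = (0.972938 − 1)×1000 = -27.062‰
δ_B = (0.0108356/0.0112372 − 1)×1000 = (0.964262 − 1)×1000 = -35.738‰
f_A = (δ_mix − δ_B)/(δ_A − δ_B) = (-34.14 − (-35.738))/(-27.062 − (-35.738))
f_A = 1.598 / 8.677 = 0.1842

0.184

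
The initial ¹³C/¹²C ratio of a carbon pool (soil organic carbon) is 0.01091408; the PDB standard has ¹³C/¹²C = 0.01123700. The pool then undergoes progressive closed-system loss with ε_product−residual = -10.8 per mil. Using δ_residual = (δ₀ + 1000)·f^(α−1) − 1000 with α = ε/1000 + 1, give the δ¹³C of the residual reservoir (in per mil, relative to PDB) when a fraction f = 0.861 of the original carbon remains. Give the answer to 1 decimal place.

δ₀ = (0.01091408/0.01123700 − 1)×1000 = (0.971263 − 1)×1000 = -28.737 per mil
α − 1 = ε/1000 = -0.0108
f^(α−1) = 0.861^(-0.0108) = 1.001618
δ_res = (-28.737 + 1000) × 1.001618 − 1000 = 972.834 − 1000 = -27.17 per mil

-27.2 per mil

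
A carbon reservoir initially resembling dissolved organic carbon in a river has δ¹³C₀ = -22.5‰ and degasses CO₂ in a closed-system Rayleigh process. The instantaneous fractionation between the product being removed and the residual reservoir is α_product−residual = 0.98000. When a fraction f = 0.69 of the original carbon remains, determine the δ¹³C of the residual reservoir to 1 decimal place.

-15.2‰

Rayleigh residual: δ_res = (δ₀ + 1000)·f^(α−1) − 1000
α − 1 = -0.02000
f^(α−1) = 0.69^(-0.02000) = 1.007449
δ_res = (-22.5 + 1000) × 1.007449 − 1000 = 984.781 − 1000 = -15.22‰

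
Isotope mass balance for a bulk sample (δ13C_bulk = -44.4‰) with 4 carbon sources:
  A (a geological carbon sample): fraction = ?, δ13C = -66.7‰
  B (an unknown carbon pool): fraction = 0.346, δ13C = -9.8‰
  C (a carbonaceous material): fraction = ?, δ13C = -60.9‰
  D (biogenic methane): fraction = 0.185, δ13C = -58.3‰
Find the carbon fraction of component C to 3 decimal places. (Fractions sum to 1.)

0.183

Let f_C and f_A be the unknown fractions; fractions sum to 1 so f_C + f_A = 0.469.
Mass balance: Σ fᵢ·δᵢ = δ_bulk ⇒ f_C·(-60.9) + f_A·(-66.7) = -44.4 − (-14.176) = -30.224
Substitute f_A = 0.469 − f_C:
f_C·(-60.9 − -66.7) = -30.224 − 0.469×(-66.7) = 1.059
f_C = 1.059 / 5.8 = 0.1825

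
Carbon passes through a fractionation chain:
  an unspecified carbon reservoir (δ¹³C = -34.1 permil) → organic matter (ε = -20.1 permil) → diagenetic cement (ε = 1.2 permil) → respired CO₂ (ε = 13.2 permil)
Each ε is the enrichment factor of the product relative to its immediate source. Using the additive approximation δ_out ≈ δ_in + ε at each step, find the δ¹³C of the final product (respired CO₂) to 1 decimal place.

step 1: δ ≈ -34.1 + (-20.1) = -54.2 permil
step 2: δ ≈ -54.2 + (1.2) = -53.0 permil
step 3: δ ≈ -53.0 + (13.2) = -39.8 permil

-39.8 permil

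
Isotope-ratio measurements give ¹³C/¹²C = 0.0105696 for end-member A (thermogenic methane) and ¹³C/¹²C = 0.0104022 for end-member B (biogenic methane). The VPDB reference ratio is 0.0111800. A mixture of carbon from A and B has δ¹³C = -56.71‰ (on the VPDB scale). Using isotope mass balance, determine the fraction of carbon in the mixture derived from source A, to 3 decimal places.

0.859

δ_A = (0.0105696/0.0111800 − 1)×1000 = (0.945403 − 1)×1000 = -54.597‰
δ_B = (0.0104022/0.0111800 − 1)×1000 = (0.930429 − 1)×1000 = -69.571‰
f_A = (δ_mix − δ_B)/(δ_A − δ_B) = (-56.71 − (-69.571))/(-54.597 − (-69.571))
f_A = 12.861 / 14.973 = 0.8589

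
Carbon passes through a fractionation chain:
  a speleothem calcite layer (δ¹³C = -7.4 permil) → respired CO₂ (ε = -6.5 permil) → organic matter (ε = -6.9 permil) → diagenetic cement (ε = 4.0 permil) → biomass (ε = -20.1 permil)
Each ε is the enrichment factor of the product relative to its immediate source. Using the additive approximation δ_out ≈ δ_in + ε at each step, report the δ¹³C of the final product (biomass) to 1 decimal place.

-36.9 permil

step 1: δ ≈ -7.4 + (-6.5) = -13.9 permil
step 2: δ ≈ -13.9 + (-6.9) = -20.8 permil
step 3: δ ≈ -20.8 + (4.0) = -16.8 permil
step 4: δ ≈ -16.8 + (-20.1) = -36.9 permil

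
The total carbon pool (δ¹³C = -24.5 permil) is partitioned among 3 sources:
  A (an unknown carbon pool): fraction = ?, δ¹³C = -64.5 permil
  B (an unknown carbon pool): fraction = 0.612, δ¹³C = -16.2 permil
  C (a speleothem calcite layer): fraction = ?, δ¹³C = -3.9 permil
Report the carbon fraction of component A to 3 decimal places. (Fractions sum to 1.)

Let f_A and f_C be the unknown fractions; fractions sum to 1 so f_A + f_C = 0.388.
Mass balance: Σ fᵢ·δᵢ = δ_bulk ⇒ f_A·(-64.5) + f_C·(-3.9) = -24.5 − (-9.914) = -14.586
Substitute f_C = 0.388 − f_A:
f_A·(-64.5 − -3.9) = -14.586 − 0.388×(-3.9) = -13.072
f_A = -13.072 / -60.6 = 0.2157

0.216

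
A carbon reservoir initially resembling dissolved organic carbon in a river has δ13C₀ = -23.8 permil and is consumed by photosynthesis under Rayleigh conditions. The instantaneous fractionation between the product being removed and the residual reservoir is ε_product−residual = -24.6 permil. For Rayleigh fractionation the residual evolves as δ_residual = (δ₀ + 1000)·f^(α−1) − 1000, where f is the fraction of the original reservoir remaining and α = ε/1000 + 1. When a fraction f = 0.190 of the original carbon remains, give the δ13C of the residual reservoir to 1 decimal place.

16.9 permil

Rayleigh residual: δ_res = (δ₀ + 1000)·f^(α−1) − 1000
α = ε/1000 + 1 = 0.97540, so α − 1 = -0.02460
f^(α−1) = 0.190^(-0.02460) = 1.041700
δ_res = (-23.8 + 1000) × 1.041700 − 1000 = 1016.908 − 1000 = 16.91 permil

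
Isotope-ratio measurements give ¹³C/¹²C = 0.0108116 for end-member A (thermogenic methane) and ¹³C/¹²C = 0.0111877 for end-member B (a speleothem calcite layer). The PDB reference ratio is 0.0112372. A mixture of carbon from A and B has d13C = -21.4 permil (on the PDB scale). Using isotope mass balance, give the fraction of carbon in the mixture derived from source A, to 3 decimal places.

δ_A = (0.0108116/0.0112372 − 1)×1000 = (0.962126 − 1)×1000 = -37.874 permil
δ_B = (0.0111877/0.0112372 − 1)×1000 = (0.995595 − 1)×1000 = -4.405 permil
f_A = (δ_mix − δ_B)/(δ_A − δ_B) = (-21.4 − (-4.405))/(-37.874 − (-4.405))
f_A = -16.995 / -33.469 = 0.5078

0.508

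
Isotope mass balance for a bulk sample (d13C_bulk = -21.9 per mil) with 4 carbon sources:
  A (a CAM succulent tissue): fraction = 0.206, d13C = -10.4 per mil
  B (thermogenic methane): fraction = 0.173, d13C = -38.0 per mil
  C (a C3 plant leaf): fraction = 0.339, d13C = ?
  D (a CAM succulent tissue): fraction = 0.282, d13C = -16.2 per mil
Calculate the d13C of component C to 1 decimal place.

-25.4 per mil

Isotope mass balance: δ_bulk = Σ fᵢ·δᵢ.
-21.9 = 0.206×(-10.4) + 0.173×(-38.0) + 0.339×δ_C + 0.282×(-16.2)
0.339·δ_C = -21.9 − (-13.285) = -8.615
δ_C = -8.615 / 0.339 = -25.41 per mil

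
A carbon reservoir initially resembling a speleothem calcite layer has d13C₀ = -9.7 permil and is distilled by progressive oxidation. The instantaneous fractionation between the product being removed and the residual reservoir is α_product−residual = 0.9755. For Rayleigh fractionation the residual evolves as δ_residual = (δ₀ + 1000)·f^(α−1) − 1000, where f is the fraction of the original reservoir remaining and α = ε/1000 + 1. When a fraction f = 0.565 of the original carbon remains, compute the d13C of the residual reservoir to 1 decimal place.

4.2 permil

Rayleigh residual: δ_res = (δ₀ + 1000)·f^(α−1) − 1000
α − 1 = -0.02450
f^(α−1) = 0.565^(-0.02450) = 1.014086
δ_res = (-9.7 + 1000) × 1.014086 − 1000 = 1004.249 − 1000 = 4.25 permil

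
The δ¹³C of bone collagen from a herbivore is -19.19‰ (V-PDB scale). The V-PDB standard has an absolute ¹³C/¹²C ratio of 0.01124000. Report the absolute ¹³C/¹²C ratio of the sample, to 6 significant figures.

0.0110243

R_sample = R_standard × (δ¹³C/1000 + 1)
R_sample = 0.01124000 × (-19.19/1000 + 1) = 0.01124000 × 0.980810
R_sample = 0.0110243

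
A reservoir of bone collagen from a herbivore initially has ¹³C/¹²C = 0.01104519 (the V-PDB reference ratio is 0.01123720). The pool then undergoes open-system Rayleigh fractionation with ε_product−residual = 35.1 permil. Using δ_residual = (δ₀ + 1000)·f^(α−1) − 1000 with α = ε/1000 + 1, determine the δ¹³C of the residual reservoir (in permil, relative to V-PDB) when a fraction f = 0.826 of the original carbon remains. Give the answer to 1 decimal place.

-23.7 permil

δ₀ = (0.01104519/0.01123720 − 1)×1000 = (0.982913 − 1)×1000 = -17.087 permil
α − 1 = ε/1000 = 0.0351
f^(α−1) = 0.826^(0.0351) = 0.993313
δ_res = (-17.087 + 1000) × 0.993313 − 1000 = 976.340 − 1000 = -23.66 permil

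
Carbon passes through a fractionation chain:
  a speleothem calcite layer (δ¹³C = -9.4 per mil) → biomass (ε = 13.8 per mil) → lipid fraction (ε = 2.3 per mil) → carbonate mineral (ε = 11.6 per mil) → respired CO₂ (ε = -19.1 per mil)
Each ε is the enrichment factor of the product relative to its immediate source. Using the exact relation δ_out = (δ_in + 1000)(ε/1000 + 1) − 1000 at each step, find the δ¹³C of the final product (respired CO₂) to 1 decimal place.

step 1: δ = (-9.40 + 1000)·(13.8/1000 + 1) − 1000 = 4.27 per mil
step 2: δ = (4.27 + 1000)·(2.3/1000 + 1) − 1000 = 6.58 per mil
step 3: δ = (6.58 + 1000)·(11.6/1000 + 1) − 1000 = 18.26 per mil
step 4: δ = (18.26 + 1000)·(-19.1/1000 + 1) − 1000 = -1.19 per mil

-1.2 per mil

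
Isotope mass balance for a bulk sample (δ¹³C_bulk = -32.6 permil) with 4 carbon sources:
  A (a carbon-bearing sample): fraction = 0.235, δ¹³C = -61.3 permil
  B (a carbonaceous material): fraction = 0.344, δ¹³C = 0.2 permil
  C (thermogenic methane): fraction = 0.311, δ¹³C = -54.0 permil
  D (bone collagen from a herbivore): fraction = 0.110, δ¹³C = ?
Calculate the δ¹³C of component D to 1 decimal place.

Isotope mass balance: δ_bulk = Σ fᵢ·δᵢ.
-32.6 = 0.235×(-61.3) + 0.344×(0.2) + 0.311×(-54.0) + 0.110×δ_D
0.110·δ_D = -32.6 − (-31.131) = -1.469
δ_D = -1.469 / 0.110 = -13.36 permil

-13.4 permil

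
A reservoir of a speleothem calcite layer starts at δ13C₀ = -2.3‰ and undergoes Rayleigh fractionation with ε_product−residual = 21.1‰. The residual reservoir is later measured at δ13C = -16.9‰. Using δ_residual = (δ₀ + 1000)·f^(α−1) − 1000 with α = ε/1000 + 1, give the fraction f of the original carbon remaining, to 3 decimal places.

α − 1 = ε/1000 = 0.0211
(δ_res + 1000)/(δ₀ + 1000) = (-16.9 + 1000)/(-2.3 + 1000) = 983.1/997.7 = 0.985366
f = 0.985366^(1/0.0211) = exp(ln(0.985366)/0.0211) = exp(-0.01474/0.0211)
f = exp(-0.6987) = 0.4972

0.497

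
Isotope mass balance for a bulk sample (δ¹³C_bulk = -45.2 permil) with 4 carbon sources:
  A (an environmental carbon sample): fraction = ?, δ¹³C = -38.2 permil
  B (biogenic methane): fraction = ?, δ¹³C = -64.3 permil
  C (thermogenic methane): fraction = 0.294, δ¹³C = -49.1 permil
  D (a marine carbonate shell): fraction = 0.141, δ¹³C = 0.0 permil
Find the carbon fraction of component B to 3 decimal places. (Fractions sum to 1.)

Let f_B and f_A be the unknown fractions; fractions sum to 1 so f_B + f_A = 0.565.
Mass balance: Σ fᵢ·δᵢ = δ_bulk ⇒ f_B·(-64.3) + f_A·(-38.2) = -45.2 − (-14.435) = -30.765
Substitute f_A = 0.565 − f_B:
f_B·(-64.3 − -38.2) = -30.765 − 0.565×(-38.2) = -9.182
f_B = -9.182 / -26.1 = 0.3518

0.352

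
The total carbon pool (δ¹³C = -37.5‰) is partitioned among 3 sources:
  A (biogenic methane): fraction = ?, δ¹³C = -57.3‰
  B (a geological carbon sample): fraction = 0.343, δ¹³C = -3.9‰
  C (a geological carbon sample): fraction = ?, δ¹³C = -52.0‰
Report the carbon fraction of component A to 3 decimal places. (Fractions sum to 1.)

Let f_A and f_C be the unknown fractions; fractions sum to 1 so f_A + f_C = 0.657.
Mass balance: Σ fᵢ·δᵢ = δ_bulk ⇒ f_A·(-57.3) + f_C·(-52.0) = -37.5 − (-1.338) = -36.162
Substitute f_C = 0.657 − f_A:
f_A·(-57.3 − -52.0) = -36.162 − 0.657×(-52.0) = -1.998
f_A = -1.998 / -5.3 = 0.3770

0.377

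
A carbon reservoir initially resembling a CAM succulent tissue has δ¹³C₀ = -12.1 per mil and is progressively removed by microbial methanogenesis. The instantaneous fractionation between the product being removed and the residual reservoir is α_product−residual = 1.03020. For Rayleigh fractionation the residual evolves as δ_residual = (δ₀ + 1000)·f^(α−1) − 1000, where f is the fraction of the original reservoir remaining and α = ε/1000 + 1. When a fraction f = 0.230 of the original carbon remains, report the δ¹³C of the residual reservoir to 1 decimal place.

-55.0 per mil

Rayleigh residual: δ_res = (δ₀ + 1000)·f^(α−1) − 1000
α − 1 = 0.03020
f^(α−1) = 0.230^(0.03020) = 0.956586
δ_res = (-12.1 + 1000) × 0.956586 − 1000 = 945.012 − 1000 = -54.99 per mil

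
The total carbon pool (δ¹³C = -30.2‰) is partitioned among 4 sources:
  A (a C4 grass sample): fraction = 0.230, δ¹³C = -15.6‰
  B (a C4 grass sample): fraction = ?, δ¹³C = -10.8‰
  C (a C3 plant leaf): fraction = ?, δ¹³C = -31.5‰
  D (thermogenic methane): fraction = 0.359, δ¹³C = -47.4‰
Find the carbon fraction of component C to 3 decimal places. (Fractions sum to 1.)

Let f_C and f_B be the unknown fractions; fractions sum to 1 so f_C + f_B = 0.411.
Mass balance: Σ fᵢ·δᵢ = δ_bulk ⇒ f_C·(-31.5) + f_B·(-10.8) = -30.2 − (-20.605) = -9.595
Substitute f_B = 0.411 − f_C:
f_C·(-31.5 − -10.8) = -9.595 − 0.411×(-10.8) = -5.157
f_C = -5.157 / -20.7 = 0.2491

0.249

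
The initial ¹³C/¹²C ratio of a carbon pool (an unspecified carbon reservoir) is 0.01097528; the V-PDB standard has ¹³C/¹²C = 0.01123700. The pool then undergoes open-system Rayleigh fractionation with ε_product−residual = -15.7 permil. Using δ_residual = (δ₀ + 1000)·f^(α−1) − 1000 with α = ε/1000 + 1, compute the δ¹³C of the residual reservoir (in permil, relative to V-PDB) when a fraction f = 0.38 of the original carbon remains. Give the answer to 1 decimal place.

-8.3 permil

δ₀ = (0.01097528/0.01123700 − 1)×1000 = (0.976709 − 1)×1000 = -23.291 permil
α − 1 = ε/1000 = -0.0157
f^(α−1) = 0.38^(-0.0157) = 1.015307
δ_res = (-23.291 + 1000) × 1.015307 − 1000 = 991.660 − 1000 = -8.34 permil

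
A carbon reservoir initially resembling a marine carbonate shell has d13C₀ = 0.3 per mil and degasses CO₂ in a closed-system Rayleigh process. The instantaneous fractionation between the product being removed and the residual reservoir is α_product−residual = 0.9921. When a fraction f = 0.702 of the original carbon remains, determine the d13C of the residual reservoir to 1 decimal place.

Rayleigh residual: δ_res = (δ₀ + 1000)·f^(α−1) − 1000
α − 1 = -0.00790
f^(α−1) = 0.702^(-0.00790) = 1.002799
δ_res = (0.3 + 1000) × 1.002799 − 1000 = 1003.100 − 1000 = 3.10 per mil

3.1 per mil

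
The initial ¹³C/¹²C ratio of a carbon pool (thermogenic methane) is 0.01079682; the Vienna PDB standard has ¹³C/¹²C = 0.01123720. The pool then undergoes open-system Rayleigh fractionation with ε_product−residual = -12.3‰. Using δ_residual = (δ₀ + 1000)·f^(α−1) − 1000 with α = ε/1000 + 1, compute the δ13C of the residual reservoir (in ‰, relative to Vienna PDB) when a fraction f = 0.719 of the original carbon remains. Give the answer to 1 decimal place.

δ₀ = (0.01079682/0.01123720 − 1)×1000 = (0.960811 − 1)×1000 = -39.189‰
α − 1 = ε/1000 = -0.0123
f^(α−1) = 0.719^(-0.0123) = 1.004066
δ_res = (-39.189 + 1000) × 1.004066 − 1000 = 964.717 − 1000 = -35.28‰

-35.3‰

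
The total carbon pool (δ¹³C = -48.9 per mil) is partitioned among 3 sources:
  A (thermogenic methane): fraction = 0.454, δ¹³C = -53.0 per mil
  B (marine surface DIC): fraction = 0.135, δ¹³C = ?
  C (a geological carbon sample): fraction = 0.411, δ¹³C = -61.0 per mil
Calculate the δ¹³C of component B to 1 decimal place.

1.7 per mil

Isotope mass balance: δ_bulk = Σ fᵢ·δᵢ.
-48.9 = 0.454×(-53.0) + 0.135×δ_B + 0.411×(-61.0)
0.135·δ_B = -48.9 − (-49.133) = 0.233
δ_B = 0.233 / 0.135 = 1.73 per mil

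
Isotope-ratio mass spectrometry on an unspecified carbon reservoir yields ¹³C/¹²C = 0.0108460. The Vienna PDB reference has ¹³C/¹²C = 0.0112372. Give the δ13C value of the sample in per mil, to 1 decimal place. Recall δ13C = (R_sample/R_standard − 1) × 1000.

δ13C = (R_sample / R_standard − 1) × 1000
R_sample / R_standard = 0.0108460 / 0.0112372 = 0.965187
δ13C = (0.965187 − 1) × 1000 = -34.81 per mil

-34.8 per mil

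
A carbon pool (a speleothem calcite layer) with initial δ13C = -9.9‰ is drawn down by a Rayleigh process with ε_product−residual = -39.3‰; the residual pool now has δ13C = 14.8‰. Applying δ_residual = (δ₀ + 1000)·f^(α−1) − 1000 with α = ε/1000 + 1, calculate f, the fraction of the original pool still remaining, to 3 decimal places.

α − 1 = ε/1000 = -0.0393
(δ_res + 1000)/(δ₀ + 1000) = (14.8 + 1000)/(-9.9 + 1000) = 1014.8/990.1 = 1.024947
f = 1.024947^(1/-0.0393) = exp(ln(1.024947)/-0.0393) = exp(0.02464/-0.0393)
f = exp(-0.6270) = 0.5342

0.534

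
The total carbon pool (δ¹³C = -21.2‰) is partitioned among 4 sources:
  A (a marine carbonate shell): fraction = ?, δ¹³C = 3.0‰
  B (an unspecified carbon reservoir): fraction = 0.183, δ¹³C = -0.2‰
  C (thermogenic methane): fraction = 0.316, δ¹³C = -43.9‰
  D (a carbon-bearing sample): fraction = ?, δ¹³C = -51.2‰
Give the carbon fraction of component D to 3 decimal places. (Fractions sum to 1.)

0.162

Let f_D and f_A be the unknown fractions; fractions sum to 1 so f_D + f_A = 0.501.
Mass balance: Σ fᵢ·δᵢ = δ_bulk ⇒ f_D·(-51.2) + f_A·(3.0) = -21.2 − (-13.909) = -7.291
Substitute f_A = 0.501 − f_D:
f_D·(-51.2 − 3.0) = -7.291 − 0.501×(3.0) = -8.794
f_D = -8.794 / -54.2 = 0.1623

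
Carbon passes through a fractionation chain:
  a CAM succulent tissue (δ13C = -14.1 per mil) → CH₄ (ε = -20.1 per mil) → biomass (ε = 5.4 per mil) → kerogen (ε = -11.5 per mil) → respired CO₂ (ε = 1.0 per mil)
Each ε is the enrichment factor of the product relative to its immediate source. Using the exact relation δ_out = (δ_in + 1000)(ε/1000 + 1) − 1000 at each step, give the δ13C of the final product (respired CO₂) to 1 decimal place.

step 1: δ = (-14.10 + 1000)·(-20.1/1000 + 1) − 1000 = -33.92 per mil
step 2: δ = (-33.92 + 1000)·(5.4/1000 + 1) − 1000 = -28.70 per mil
step 3: δ = (-28.70 + 1000)·(-11.5/1000 + 1) − 1000 = -39.87 per mil
step 4: δ = (-39.87 + 1000)·(1.0/1000 + 1) − 1000 = -38.91 per mil

-38.9 per mil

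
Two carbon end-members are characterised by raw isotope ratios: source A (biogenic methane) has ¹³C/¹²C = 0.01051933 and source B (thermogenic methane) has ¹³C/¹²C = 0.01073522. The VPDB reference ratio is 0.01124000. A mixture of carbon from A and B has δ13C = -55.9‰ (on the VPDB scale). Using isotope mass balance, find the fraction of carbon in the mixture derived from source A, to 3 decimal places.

0.572

δ_A = (0.01051933/0.01124000 − 1)×1000 = (0.935883 − 1)×1000 = -64.117‰
δ_B = (0.01073522/0.01124000 − 1)×1000 = (0.955091 − 1)×1000 = -44.909‰
f_A = (δ_mix − δ_B)/(δ_A − δ_B) = (-55.9 − (-44.909))/(-64.117 − (-44.909))
f_A = -10.991 / -19.207 = 0.5722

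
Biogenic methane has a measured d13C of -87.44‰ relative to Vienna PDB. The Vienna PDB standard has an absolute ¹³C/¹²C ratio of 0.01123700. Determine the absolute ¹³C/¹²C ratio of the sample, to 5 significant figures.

0.010254

R_sample = R_standard × (d13C/1000 + 1)
R_sample = 0.01123700 × (-87.44/1000 + 1) = 0.01123700 × 0.912560
R_sample = 0.0102544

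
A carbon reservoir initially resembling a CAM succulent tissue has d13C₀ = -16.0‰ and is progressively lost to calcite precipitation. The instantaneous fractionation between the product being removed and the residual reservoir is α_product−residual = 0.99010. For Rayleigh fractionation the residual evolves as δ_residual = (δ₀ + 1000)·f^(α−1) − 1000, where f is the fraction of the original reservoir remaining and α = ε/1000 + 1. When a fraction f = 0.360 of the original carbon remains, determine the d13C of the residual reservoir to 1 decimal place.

Rayleigh residual: δ_res = (δ₀ + 1000)·f^(α−1) − 1000
α − 1 = -0.00990
f^(α−1) = 0.360^(-0.00990) = 1.010166
δ_res = (-16.0 + 1000) × 1.010166 − 1000 = 994.003 − 1000 = -6.00‰

-6.0‰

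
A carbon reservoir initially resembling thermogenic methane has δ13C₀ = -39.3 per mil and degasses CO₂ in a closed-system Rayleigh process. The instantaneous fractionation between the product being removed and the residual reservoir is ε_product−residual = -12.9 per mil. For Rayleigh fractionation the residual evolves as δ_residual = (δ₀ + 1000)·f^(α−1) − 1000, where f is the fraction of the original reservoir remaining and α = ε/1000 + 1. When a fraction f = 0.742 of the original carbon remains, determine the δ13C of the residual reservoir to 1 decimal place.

Rayleigh residual: δ_res = (δ₀ + 1000)·f^(α−1) − 1000
α = ε/1000 + 1 = 0.98710, so α − 1 = -0.01290
f^(α−1) = 0.742^(-0.01290) = 1.003857
δ_res = (-39.3 + 1000) × 1.003857 − 1000 = 964.405 − 1000 = -35.59 per mil

-35.6 per mil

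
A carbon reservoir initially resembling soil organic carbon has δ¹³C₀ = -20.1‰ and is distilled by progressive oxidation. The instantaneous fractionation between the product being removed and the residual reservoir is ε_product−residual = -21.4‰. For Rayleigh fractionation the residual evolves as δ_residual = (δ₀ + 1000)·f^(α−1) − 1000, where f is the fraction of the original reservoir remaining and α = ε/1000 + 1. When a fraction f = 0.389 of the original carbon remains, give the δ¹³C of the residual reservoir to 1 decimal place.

Rayleigh residual: δ_res = (δ₀ + 1000)·f^(α−1) − 1000
α = ε/1000 + 1 = 0.97860, so α − 1 = -0.02140
f^(α−1) = 0.389^(-0.02140) = 1.020411
δ_res = (-20.1 + 1000) × 1.020411 − 1000 = 999.901 − 1000 = -0.10‰

-0.1‰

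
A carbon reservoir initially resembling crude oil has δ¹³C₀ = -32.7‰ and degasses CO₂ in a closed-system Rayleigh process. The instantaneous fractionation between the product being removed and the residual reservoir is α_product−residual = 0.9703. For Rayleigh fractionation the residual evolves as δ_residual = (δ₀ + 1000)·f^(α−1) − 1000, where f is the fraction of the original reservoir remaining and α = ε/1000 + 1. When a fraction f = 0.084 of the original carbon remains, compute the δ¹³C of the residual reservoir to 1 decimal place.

41.1‰

Rayleigh residual: δ_res = (δ₀ + 1000)·f^(α−1) − 1000
α − 1 = -0.02970
f^(α−1) = 0.084^(-0.02970) = 1.076339
δ_res = (-32.7 + 1000) × 1.076339 − 1000 = 1041.142 − 1000 = 41.14‰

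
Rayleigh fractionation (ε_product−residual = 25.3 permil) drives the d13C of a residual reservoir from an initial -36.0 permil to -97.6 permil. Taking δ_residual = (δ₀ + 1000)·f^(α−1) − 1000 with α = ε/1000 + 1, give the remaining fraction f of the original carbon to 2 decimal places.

α − 1 = ε/1000 = 0.0253
(δ_res + 1000)/(δ₀ + 1000) = (-97.6 + 1000)/(-36.0 + 1000) = 902.4/964.0 = 0.936100
f = 0.936100^(1/0.0253) = exp(ln(0.936100)/0.0253) = exp(-0.06603/0.0253)
f = exp(-2.6100) = 0.0735

0.07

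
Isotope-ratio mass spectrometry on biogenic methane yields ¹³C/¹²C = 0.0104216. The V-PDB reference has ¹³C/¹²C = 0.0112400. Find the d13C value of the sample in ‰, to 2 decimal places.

d13C = (R_sample / R_standard − 1) × 1000
R_sample / R_standard = 0.0104216 / 0.0112400 = 0.927189
d13C = (0.927189 − 1) × 1000 = -72.811‰

-72.81‰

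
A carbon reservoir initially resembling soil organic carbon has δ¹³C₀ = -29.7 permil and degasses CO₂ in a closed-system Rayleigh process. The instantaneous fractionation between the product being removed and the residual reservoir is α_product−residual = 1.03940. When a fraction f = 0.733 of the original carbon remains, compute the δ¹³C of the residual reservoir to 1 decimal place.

Rayleigh residual: δ_res = (δ₀ + 1000)·f^(α−1) − 1000
α − 1 = 0.03940
f^(α−1) = 0.733^(0.03940) = 0.987837
δ_res = (-29.7 + 1000) × 0.987837 − 1000 = 958.498 − 1000 = -41.50 permil

-41.5 permil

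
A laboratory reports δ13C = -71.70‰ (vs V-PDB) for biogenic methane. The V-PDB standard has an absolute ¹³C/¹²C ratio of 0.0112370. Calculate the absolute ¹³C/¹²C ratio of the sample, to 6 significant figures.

0.0104313

R_sample = R_standard × (δ13C/1000 + 1)
R_sample = 0.0112370 × (-71.70/1000 + 1) = 0.0112370 × 0.928300
R_sample = 0.0104313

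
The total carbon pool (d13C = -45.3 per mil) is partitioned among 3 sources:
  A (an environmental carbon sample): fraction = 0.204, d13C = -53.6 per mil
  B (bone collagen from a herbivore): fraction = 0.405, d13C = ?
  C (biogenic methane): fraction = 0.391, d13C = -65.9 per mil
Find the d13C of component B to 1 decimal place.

-21.2 per mil

Isotope mass balance: δ_bulk = Σ fᵢ·δᵢ.
-45.3 = 0.204×(-53.6) + 0.405×δ_B + 0.391×(-65.9)
0.405·δ_B = -45.3 − (-36.701) = -8.599
δ_B = -8.599 / 0.405 = -21.23 per mil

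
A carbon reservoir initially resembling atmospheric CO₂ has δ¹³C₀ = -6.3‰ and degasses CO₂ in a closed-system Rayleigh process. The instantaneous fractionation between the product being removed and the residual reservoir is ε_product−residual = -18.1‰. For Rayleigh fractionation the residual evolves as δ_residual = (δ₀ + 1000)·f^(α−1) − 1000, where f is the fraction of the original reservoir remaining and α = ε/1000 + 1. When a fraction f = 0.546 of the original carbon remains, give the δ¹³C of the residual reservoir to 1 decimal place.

4.6‰

Rayleigh residual: δ_res = (δ₀ + 1000)·f^(α−1) − 1000
α = ε/1000 + 1 = 0.98190, so α − 1 = -0.01810
f^(α−1) = 0.546^(-0.01810) = 1.011013
δ_res = (-6.3 + 1000) × 1.011013 − 1000 = 1004.644 − 1000 = 4.64‰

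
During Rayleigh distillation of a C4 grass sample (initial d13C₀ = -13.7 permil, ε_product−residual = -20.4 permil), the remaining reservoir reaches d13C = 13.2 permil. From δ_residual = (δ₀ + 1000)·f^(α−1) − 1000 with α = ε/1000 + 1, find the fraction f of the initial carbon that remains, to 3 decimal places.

α − 1 = ε/1000 = -0.0204
(δ_res + 1000)/(δ₀ + 1000) = (13.2 + 1000)/(-13.7 + 1000) = 1013.2/986.3 = 1.027274
f = 1.027274^(1/-0.0204) = exp(ln(1.027274)/-0.0204) = exp(0.02691/-0.0204)
f = exp(-1.3190) = 0.2674

0.267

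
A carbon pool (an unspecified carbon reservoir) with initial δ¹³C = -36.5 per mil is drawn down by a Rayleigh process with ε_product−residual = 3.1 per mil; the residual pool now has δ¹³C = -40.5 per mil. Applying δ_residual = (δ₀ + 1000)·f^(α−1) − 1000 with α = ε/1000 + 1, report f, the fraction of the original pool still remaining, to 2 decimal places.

0.26

α − 1 = ε/1000 = 0.0031
(δ_res + 1000)/(δ₀ + 1000) = (-40.5 + 1000)/(-36.5 + 1000) = 959.5/963.5 = 0.995848
f = 0.995848^(1/0.0031) = exp(ln(0.995848)/0.0031) = exp(-0.00416/0.0031)
f = exp(-1.3420) = 0.2613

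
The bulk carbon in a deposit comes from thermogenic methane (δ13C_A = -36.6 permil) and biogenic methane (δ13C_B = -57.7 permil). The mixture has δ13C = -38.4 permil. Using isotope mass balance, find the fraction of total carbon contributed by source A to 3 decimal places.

δ_mix = f_A·δ_A + (1 − f_A)·δ_B  ⇒  f_A = (δ_mix − δ_B)/(δ_A − δ_B)
f_A = (-38.4 − (-57.7)) / (-36.6 − (-57.7))
f_A = 19.3 / 21.1 = 0.9147

0.915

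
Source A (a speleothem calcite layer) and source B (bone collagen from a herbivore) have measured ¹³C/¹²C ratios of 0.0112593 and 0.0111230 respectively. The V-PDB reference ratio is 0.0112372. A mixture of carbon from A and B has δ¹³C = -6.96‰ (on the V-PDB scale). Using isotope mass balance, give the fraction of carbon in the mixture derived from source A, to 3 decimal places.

0.264

δ_A = (0.0112593/0.0112372 − 1)×1000 = (1.001967 − 1)×1000 = 1.967‰
δ_B = (0.0111230/0.0112372 − 1)×1000 = (0.989837 − 1)×1000 = -10.163‰
f_A = (δ_mix − δ_B)/(δ_A − δ_B) = (-6.96 − (-10.163))/(1.967 − (-10.163))
f_A = 3.203 / 12.129 = 0.2640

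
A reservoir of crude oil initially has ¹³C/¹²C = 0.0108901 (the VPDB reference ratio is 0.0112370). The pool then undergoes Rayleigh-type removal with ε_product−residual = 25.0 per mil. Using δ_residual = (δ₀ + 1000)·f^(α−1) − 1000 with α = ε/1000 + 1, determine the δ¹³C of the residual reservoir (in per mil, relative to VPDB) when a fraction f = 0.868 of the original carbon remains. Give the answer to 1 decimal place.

δ₀ = (0.0108901/0.0112370 − 1)×1000 = (0.969129 − 1)×1000 = -30.871 per mil
α − 1 = ε/1000 = 0.0250
f^(α−1) = 0.868^(0.0250) = 0.996467
δ_res = (-30.871 + 1000) × 0.996467 − 1000 = 965.705 − 1000 = -34.29 per mil

-34.3 per mil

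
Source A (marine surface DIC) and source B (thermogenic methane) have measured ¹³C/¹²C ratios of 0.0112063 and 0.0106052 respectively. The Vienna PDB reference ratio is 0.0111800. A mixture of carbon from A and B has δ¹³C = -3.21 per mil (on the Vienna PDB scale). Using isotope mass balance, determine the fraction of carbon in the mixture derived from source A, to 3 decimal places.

δ_A = (0.0112063/0.0111800 − 1)×1000 = (1.002352 − 1)×1000 = 2.352 per mil
δ_B = (0.0106052/0.0111800 − 1)×1000 = (0.948587 − 1)×1000 = -51.413 per mil
f_A = (δ_mix − δ_B)/(δ_A − δ_B) = (-3.21 − (-51.413))/(2.352 − (-51.413))
f_A = 48.203 / 53.766 = 0.8965

0.897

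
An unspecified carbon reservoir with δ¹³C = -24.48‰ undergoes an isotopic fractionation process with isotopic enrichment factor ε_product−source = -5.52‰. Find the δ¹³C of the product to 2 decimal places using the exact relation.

To first order, δ_product ≈ δ_source + ε = -30.00‰.
Exactly, δ_product = (δ_source + 1000)·(ε/1000 + 1) − 1000.
δ_product = (-24.48 + 1000) × (-5.52/1000 + 1) − 1000
δ_product = -29.865‰

-29.86‰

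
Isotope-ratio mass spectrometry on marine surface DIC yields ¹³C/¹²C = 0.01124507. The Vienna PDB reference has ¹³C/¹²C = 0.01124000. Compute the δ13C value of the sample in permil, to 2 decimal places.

δ13C = (R_sample / R_standard − 1) × 1000
R_sample / R_standard = 0.01124507 / 0.01124000 = 1.000451
δ13C = (1.000451 − 1) × 1000 = 0.451 permil

0.45 permil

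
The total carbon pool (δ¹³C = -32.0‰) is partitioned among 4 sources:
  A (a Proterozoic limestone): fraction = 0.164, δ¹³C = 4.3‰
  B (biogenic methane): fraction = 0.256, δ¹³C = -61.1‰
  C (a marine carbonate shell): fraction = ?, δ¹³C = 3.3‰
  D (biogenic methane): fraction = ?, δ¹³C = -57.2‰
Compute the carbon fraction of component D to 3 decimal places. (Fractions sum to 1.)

0.314

Let f_D and f_C be the unknown fractions; fractions sum to 1 so f_D + f_C = 0.580.
Mass balance: Σ fᵢ·δᵢ = δ_bulk ⇒ f_D·(-57.2) + f_C·(3.3) = -32.0 − (-14.936) = -17.064
Substitute f_C = 0.580 − f_D:
f_D·(-57.2 − 3.3) = -17.064 − 0.580×(3.3) = -18.978
f_D = -18.978 / -60.5 = 0.3137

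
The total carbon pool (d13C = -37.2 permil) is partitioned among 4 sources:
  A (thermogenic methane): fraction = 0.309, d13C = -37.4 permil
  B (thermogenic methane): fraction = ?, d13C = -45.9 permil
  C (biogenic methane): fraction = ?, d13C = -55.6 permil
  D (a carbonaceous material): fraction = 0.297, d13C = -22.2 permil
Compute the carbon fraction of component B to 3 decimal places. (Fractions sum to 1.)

0.294

Let f_B and f_C be the unknown fractions; fractions sum to 1 so f_B + f_C = 0.394.
Mass balance: Σ fᵢ·δᵢ = δ_bulk ⇒ f_B·(-45.9) + f_C·(-55.6) = -37.2 − (-18.150) = -19.050
Substitute f_C = 0.394 − f_B:
f_B·(-45.9 − -55.6) = -19.050 − 0.394×(-55.6) = 2.856
f_B = 2.856 / 9.7 = 0.2945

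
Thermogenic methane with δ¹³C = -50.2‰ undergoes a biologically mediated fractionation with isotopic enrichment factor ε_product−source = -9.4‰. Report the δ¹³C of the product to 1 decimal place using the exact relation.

-59.1‰

Exactly, δ_product = (δ_source + 1000)·(ε/1000 + 1) − 1000.
δ_product = (-50.2 + 1000) × (-9.4/1000 + 1) − 1000
δ_product = -59.13‰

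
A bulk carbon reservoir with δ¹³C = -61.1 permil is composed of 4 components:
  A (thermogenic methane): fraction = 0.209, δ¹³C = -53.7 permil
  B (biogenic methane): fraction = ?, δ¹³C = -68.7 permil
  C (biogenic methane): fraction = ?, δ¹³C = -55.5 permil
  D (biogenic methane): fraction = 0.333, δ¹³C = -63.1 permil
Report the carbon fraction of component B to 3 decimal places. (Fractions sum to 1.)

0.261

Let f_B and f_C be the unknown fractions; fractions sum to 1 so f_B + f_C = 0.458.
Mass balance: Σ fᵢ·δᵢ = δ_bulk ⇒ f_B·(-68.7) + f_C·(-55.5) = -61.1 − (-32.236) = -28.864
Substitute f_C = 0.458 − f_B:
f_B·(-68.7 − -55.5) = -28.864 − 0.458×(-55.5) = -3.445
f_B = -3.445 / -13.2 = 0.2610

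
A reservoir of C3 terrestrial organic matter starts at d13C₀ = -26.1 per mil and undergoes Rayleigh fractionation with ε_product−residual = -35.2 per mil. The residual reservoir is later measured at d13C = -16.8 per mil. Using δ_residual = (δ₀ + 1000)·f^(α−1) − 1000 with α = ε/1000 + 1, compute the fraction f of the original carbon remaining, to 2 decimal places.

0.76

α − 1 = ε/1000 = -0.0352
(δ_res + 1000)/(δ₀ + 1000) = (-16.8 + 1000)/(-26.1 + 1000) = 983.2/973.9 = 1.009549
f = 1.009549^(1/-0.0352) = exp(ln(1.009549)/-0.0352) = exp(0.00950/-0.0352)
f = exp(-0.2700) = 0.7634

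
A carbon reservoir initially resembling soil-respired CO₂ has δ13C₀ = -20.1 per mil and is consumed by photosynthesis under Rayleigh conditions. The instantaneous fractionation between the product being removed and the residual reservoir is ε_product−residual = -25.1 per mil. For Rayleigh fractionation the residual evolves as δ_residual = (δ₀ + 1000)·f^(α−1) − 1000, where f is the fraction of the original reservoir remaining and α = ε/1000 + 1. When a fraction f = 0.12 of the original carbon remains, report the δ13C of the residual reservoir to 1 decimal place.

Rayleigh residual: δ_res = (δ₀ + 1000)·f^(α−1) − 1000
α = ε/1000 + 1 = 0.97490, so α − 1 = -0.02510
f^(α−1) = 0.12^(-0.02510) = 1.054660
δ_res = (-20.1 + 1000) × 1.054660 − 1000 = 1033.462 − 1000 = 33.46 per mil

33.5 per mil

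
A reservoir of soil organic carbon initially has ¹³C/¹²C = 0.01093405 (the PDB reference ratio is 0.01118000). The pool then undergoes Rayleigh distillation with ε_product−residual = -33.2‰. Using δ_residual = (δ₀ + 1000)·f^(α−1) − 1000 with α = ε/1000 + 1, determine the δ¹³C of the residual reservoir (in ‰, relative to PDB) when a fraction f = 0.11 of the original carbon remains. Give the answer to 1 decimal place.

δ₀ = (0.01093405/0.01118000 − 1)×1000 = (0.978001 − 1)×1000 = -21.999‰
α − 1 = ε/1000 = -0.0332
f^(α−1) = 0.11^(-0.0332) = 1.076033
δ_res = (-21.999 + 1000) × 1.076033 − 1000 = 1052.362 − 1000 = 52.36‰

52.4‰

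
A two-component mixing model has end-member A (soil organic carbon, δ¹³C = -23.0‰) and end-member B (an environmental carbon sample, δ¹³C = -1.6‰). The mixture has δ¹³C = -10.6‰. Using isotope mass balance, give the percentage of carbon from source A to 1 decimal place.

42.1%

δ_mix = f_A·δ_A + (1 − f_A)·δ_B  ⇒  f_A = (δ_mix − δ_B)/(δ_A − δ_B)
f_A = (-10.6 − (-1.6)) / (-23.0 − (-1.6))
f_A = -9.0 / -21.4 = 0.4206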